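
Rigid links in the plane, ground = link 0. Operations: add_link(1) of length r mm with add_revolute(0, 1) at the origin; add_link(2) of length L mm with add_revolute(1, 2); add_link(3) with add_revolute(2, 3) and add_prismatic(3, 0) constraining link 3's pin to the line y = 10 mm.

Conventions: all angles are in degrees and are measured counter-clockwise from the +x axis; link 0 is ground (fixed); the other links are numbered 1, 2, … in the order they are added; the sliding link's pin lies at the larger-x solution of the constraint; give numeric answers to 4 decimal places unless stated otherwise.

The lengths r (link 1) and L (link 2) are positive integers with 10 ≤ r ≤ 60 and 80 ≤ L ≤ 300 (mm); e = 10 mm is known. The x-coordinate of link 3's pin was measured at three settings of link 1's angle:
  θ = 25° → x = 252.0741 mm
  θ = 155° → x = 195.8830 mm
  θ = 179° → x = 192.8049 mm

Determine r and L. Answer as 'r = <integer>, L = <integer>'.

constraint per measurement: (x − r cos θ)² + (r sin θ − e)² = L²
subtracting the θ₁ and θ₂ equations cancels the r² and L² terms:
r = (x₁² − x₂²) / (2[(x₁cos θ₁ + e sin θ₁) − (x₂cos θ₂ + e sin θ₂)]) = 31.0000 → r = 31
L² = (x₁ − r cos θ₁)² + (r sin θ₁ − e)² = 50176.0119 → L = 224.0000 → L = 224
check at θ₃=179°: x = 192.8049 (printed 192.8049) ✓

r = 31, L = 224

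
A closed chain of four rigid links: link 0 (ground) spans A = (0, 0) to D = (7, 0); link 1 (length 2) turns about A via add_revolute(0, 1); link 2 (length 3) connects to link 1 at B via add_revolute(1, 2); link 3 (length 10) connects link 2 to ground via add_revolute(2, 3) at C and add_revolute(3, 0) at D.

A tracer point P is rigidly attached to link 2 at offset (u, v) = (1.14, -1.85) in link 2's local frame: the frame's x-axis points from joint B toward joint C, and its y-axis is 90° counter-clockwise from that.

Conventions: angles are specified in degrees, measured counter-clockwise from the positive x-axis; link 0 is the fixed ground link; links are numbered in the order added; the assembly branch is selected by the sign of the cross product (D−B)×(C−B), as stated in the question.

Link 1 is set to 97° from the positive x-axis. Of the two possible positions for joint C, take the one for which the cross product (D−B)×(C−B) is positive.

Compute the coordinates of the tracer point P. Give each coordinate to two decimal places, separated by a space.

A=(0,0), D=(7.00,0)
B = A + 2.00·(cos97°, sin97°) = (-0.2437, 1.9851)
|BD| = 7.5108
circle(B,3.00) ∩ circle(D,10.00): a=-2.3025, h=1.9231
  candidates: C₊=(-1.9561,4.4484) cross=14.444; C₋=(-2.9727,0.7389) cross=-14.444
  branch + wants cross > 0 → take C=(-1.9561,4.4484) (cross=14.444)
ex = (C−B)/|BC| = (-0.5708,0.8211); ey = (-0.8211,-0.5708)
P = B + 1.14·ex + -1.85·ey = (0.6246,3.9771)

0.62 3.98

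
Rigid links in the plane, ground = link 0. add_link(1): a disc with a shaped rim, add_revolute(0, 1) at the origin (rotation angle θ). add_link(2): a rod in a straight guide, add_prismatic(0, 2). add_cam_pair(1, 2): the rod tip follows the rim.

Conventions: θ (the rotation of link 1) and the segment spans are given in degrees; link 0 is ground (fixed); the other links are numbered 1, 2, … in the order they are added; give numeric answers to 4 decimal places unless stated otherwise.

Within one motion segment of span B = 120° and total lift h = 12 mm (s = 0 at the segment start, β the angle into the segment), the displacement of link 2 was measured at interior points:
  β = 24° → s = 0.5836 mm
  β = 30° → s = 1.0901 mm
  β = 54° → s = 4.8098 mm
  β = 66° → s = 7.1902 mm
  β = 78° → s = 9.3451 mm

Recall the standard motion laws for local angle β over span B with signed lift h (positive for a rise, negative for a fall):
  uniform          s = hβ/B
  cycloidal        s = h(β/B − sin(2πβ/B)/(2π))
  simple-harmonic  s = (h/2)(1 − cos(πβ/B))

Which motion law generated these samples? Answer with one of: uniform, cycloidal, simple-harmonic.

candidates at β/B = r: uniform s = h·r (linear in β); cycloidal s = h·(r − sin(2πr)/(2π)); simple-harmonic s = (h/2)(1 − cos(πr))
β=24°: printed 0.5836 | uniform 2.4000, cycloidal 0.5836, simple-harmonic 1.1459
β=30°: printed 1.0901 | uniform 3.0000, cycloidal 1.0901, simple-harmonic 1.7574
β=54°: printed 4.8098 | uniform 5.4000, cycloidal 4.8098, simple-harmonic 5.0614
β=66°: printed 7.1902 | uniform 6.6000, cycloidal 7.1902, simple-harmonic 6.9386
β=78°: printed 9.3451 | uniform 7.8000, cycloidal 9.3451, simple-harmonic 8.7239
only one law matches every sample → cycloidal

cycloidal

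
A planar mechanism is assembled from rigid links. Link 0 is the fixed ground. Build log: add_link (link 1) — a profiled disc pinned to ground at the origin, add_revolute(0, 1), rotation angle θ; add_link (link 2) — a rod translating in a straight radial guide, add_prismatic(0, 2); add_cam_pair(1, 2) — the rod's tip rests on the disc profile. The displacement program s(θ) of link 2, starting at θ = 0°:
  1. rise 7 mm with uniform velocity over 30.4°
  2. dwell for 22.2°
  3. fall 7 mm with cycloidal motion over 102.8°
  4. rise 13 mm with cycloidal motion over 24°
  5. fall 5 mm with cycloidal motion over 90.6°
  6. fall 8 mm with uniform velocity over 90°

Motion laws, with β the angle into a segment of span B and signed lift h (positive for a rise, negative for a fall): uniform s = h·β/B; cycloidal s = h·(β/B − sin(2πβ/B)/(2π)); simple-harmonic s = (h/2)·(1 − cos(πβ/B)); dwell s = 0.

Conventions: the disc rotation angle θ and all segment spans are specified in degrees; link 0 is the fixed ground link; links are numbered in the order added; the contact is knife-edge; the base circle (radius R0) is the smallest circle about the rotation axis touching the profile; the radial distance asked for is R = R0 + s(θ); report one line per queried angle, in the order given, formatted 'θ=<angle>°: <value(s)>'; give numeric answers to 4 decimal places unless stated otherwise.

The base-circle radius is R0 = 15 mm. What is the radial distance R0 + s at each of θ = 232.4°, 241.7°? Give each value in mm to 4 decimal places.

seg 1 [0°–30.4°] uniform, h=7: full span → s += 7 → s = 7.0000
seg 2 [30.4°–52.6°] dwell: s stays 7.0000
seg 3 [52.6°–155.4°] cycloidal, h=-7: full span → s += -7 → s = 0.0000
seg 4 [155.4°–179.4°] cycloidal, h=13: full span → s += 13 → s = 13.0000
seg 5 [179.4°–270°] cycloidal, h=-5: θ=232.4° here. β=53, B=90.6. -5·(0.5850 − sin(2π·0.5850)/(2π)) = -3.3300 → s = 9.6700
seg 5 [179.4°–270°] cycloidal, h=-5: θ=241.7° here. β=62.3, B=90.6. -5·(0.6876 − sin(2π·0.6876)/(2π)) = -4.1737 → s = 8.8263
θ=232.4°: R = R0 + s = 15 + 9.6700 = 24.6700
θ=241.7°: R = R0 + s = 15 + 8.8263 = 23.8263

θ=232.4°: 24.6700
θ=241.7°: 23.8263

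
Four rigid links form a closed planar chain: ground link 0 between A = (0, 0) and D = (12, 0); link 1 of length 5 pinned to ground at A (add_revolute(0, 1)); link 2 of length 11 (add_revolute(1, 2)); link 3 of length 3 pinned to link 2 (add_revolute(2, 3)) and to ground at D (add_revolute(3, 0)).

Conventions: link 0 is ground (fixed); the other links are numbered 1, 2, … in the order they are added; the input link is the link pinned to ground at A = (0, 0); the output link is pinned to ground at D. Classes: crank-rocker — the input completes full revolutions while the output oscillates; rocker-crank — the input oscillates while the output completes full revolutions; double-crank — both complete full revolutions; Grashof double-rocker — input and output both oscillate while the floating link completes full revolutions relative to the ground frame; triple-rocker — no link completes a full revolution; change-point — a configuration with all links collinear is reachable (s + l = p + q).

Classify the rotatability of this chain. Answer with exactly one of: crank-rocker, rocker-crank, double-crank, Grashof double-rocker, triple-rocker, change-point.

lengths: ground=12, input=5, coupler=11, output=3
sorted: s=3 (shortest), l=12 (longest), p+q=16
s + l = 15 vs p + q = 16
s + l < p + q (Grashof) with shortest = output link → rocker-crank

rocker-crank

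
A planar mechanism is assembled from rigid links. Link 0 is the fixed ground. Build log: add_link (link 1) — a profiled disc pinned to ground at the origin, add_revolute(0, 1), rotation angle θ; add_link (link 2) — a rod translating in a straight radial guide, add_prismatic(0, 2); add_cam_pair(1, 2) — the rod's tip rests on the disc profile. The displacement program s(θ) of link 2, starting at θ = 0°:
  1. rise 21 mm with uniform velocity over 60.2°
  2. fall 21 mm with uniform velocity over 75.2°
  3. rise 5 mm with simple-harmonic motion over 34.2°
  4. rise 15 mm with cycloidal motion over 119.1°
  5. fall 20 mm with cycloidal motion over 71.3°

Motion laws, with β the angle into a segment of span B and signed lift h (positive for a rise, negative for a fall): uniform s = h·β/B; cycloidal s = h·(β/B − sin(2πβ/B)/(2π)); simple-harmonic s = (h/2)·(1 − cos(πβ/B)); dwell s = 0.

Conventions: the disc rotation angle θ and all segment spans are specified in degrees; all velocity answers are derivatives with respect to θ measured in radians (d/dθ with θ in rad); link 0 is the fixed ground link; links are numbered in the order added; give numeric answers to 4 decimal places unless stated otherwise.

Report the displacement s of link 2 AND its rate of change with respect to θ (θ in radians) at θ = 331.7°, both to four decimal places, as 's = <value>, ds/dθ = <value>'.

seg 1 [0°–60.2°] uniform, h=21: full span → s += 21 → s = 21.0000
seg 2 [60.2°–135.4°] uniform, h=-21: full span → s += -21 → s = 0.0000
seg 3 [135.4°–169.6°] simple-harmonic, h=5: full span → s += 5 → s = 5.0000
seg 4 [169.6°–288.7°] cycloidal, h=15: full span → s += 15 → s = 20.0000
seg 5 [288.7°–360°] cycloidal, h=-20: θ=331.7° here. β=43, B=71.3. -20·(0.6031 − sin(2π·0.6031)/(2π)) = -13.9823 → s = 6.0177
velocity in seg [288.7°–360°] (cycloidal), θ in radians: β = 43° = 0.7505 rad, B = 71.3° = 1.2444 rad; ds/dθ = (h/B)(1 − cos(2πβ/B)) = ((-20)/1.2444)(1 − cos(2π·0.6031)) = -28.888487 mm/rad

s = 6.0177, ds/dθ = -28.8885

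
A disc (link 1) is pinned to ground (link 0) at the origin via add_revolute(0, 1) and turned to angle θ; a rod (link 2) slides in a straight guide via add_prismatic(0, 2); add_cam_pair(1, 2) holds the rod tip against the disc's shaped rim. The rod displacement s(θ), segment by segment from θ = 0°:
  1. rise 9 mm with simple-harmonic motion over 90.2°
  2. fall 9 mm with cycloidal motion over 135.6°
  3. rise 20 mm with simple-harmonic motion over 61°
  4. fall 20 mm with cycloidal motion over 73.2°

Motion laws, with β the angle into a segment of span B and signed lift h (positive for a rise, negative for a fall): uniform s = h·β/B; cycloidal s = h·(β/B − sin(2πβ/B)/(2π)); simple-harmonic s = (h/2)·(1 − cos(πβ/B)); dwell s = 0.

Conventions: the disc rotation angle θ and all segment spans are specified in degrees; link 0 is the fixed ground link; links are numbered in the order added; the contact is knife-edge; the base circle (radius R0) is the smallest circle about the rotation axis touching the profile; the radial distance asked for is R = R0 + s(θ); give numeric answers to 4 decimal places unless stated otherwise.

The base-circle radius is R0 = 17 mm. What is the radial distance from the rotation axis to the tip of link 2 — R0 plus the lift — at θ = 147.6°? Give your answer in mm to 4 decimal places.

segment 1 (0° to 90.2°, simple-harmonic, h = 9) is passed completely: s = 0.0000 + (9) = 9.0000
θ = 147.6° falls in segment 2 (90.2° to 225.8°, cycloidal, h = -9): β = 147.6 − 90.2 = 57.4°, B = 135.6°; Δs = -9·(0.4233 − sin(2π·0.4233)/(2π)) = -3.1459; s = 9.0000 − 3.1459 = 5.8541
R = R0 + s = 17 + 5.8541 = 22.8541

22.8541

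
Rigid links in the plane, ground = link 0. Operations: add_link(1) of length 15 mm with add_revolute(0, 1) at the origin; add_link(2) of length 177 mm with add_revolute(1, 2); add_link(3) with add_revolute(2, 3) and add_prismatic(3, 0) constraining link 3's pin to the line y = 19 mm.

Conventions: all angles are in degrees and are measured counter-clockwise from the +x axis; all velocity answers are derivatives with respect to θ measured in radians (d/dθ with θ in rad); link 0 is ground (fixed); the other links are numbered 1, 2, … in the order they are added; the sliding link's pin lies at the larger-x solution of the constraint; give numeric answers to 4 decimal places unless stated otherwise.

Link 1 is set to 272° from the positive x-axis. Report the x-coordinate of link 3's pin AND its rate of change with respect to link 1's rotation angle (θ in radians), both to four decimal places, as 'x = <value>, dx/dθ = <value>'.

geometry: r = 15 mm, L = 177 mm, e = 19 mm
crank pin P = (r cos θ, r sin θ) = (0.523492, -14.990862)
h = r sin θ − e = -14.990862 − 19 = -33.990862
x = r cos θ + √(L² − h²) = 0.523492 + 173.705559 = 174.229052
dx/dθ = −r sin θ − h·r cos θ/√(L² − h²) (θ in radians; h = -33.990862) = 15.093300

x = 174.2291, dx/dθ = 15.0933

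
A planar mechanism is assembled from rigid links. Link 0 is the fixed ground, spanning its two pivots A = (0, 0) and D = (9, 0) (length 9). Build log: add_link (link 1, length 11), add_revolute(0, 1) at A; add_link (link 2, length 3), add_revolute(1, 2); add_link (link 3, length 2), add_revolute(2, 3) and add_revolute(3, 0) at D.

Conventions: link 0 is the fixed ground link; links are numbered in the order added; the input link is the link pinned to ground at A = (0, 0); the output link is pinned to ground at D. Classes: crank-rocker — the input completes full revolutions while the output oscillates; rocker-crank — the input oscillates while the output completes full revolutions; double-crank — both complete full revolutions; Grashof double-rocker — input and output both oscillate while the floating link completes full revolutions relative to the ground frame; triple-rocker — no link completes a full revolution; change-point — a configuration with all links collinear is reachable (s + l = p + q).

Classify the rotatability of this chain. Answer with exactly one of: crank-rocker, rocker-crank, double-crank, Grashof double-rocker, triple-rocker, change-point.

lengths: ground=9, input=11, coupler=3, output=2
sorted: s=2 (shortest), l=11 (longest), p+q=12
s + l = 13 vs p + q = 12
s + l > p + q → non-Grashof → no link fully rotates → triple-rocker

triple-rocker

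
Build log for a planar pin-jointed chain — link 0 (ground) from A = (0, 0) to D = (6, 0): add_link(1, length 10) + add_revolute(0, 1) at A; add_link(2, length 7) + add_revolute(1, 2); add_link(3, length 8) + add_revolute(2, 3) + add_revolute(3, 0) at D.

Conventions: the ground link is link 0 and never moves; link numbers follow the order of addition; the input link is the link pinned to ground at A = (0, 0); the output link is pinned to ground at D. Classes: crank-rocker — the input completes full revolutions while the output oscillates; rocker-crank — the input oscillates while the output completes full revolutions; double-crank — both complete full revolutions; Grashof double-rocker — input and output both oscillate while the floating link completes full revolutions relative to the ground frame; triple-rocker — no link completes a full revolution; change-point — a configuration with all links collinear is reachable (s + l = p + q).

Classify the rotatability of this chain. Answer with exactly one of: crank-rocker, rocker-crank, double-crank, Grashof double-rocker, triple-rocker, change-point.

lengths: ground=6, input=10, coupler=7, output=8
sorted: s=6 (shortest), l=10 (longest), p+q=15
s + l = 16 vs p + q = 15
s + l > p + q → non-Grashof → no link fully rotates → triple-rocker

triple-rocker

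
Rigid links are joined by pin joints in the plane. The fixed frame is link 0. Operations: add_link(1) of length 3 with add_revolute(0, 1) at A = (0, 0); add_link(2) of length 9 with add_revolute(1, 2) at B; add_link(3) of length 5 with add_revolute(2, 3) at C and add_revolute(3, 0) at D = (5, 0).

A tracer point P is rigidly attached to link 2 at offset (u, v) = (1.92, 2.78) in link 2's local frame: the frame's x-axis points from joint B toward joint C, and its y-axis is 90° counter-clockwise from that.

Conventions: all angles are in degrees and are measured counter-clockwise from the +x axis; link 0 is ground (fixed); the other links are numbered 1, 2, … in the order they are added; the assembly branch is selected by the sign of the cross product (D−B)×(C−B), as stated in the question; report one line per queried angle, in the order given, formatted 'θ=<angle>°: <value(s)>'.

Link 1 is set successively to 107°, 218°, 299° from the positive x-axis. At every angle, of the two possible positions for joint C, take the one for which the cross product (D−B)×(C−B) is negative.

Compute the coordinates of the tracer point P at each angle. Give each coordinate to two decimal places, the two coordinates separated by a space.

A=(0,0), D=(5.00,0)
θ=107°: B = A + 3.00·(cos107°, sin107°) = (-0.8771, 2.8689)
θ=107°: |BD| = 6.5400
θ=107°: circle(B,9.00) ∩ circle(D,5.00): a=7.5514, h=4.8966
θ=107°:   candidates: C₊=(8.0569,3.9567) cross=32.024; C₋=(3.7608,-4.8440) cross=-32.024
θ=107°:   branch - wants cross < 0 → take C=(3.7608,-4.8440) (cross=-32.024)
θ=107°: ex = (C−B)/|BC| = (0.5153,-0.8570); ey = (0.8570,0.5153)
θ=107°: P = B + 1.92·ex + 2.78·ey = (2.4948,2.6561)
θ=218°: B = A + 3.00·(cos218°, sin218°) = (-2.3640, -1.8470)
θ=218°: |BD| = 7.5921
θ=218°: circle(B,9.00) ∩ circle(D,5.00): a=7.4841, h=4.9988
θ=218°:   candidates: C₊=(3.6791,4.8224) cross=37.952; C₋=(6.1113,-4.8749) cross=-37.952
θ=218°:   branch - wants cross < 0 → take C=(6.1113,-4.8749) (cross=-37.952)
θ=218°: ex = (C−B)/|BC| = (0.9417,-0.3364); ey = (0.3364,0.9417)
θ=218°: P = B + 1.92·ex + 2.78·ey = (0.3793,0.1250)
θ=299°: B = A + 3.00·(cos299°, sin299°) = (1.4544, -2.6239)
θ=299°: |BD| = 4.4109
θ=299°: circle(B,9.00) ∩ circle(D,5.00): a=8.5534, h=2.7999
θ=299°:   candidates: C₊=(6.6643,4.7149) cross=12.350; C₋=(9.9954,0.2136) cross=-12.350
θ=299°:   branch - wants cross < 0 → take C=(9.9954,0.2136) (cross=-12.350)
θ=299°: ex = (C−B)/|BC| = (0.9490,0.3153); ey = (-0.3153,0.9490)
θ=299°: P = B + 1.92·ex + 2.78·ey = (2.4000,0.6197)

θ=107°: 2.49 2.66
θ=218°: 0.38 0.12
θ=299°: 2.40 0.62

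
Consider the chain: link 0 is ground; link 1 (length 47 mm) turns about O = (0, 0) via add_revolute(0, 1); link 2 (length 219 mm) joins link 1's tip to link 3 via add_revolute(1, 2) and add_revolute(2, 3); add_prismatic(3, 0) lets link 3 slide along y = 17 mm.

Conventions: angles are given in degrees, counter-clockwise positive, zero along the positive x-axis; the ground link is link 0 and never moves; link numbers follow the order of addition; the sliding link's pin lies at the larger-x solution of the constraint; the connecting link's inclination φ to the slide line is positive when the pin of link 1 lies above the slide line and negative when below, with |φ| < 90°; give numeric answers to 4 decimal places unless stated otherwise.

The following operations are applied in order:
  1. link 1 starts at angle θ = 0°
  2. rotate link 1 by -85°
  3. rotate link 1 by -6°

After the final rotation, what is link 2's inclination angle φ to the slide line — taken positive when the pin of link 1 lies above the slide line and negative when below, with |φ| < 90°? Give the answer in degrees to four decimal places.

geometry: r = 47 mm, L = 219 mm, e = 17 mm; θ starts at 0°
rotate link 1 by -85°: θ ← 0° -85° = -85°
rotate link 1 by -6°: θ ← -85° -6° = -91°
h = r sin θ − e = -46.992842 − 17 = -63.992842
sin φ = h / L = -63.992842 / 219 = -0.29220476
φ = arcsin(-0.29220476) = -16.989998°

-16.9900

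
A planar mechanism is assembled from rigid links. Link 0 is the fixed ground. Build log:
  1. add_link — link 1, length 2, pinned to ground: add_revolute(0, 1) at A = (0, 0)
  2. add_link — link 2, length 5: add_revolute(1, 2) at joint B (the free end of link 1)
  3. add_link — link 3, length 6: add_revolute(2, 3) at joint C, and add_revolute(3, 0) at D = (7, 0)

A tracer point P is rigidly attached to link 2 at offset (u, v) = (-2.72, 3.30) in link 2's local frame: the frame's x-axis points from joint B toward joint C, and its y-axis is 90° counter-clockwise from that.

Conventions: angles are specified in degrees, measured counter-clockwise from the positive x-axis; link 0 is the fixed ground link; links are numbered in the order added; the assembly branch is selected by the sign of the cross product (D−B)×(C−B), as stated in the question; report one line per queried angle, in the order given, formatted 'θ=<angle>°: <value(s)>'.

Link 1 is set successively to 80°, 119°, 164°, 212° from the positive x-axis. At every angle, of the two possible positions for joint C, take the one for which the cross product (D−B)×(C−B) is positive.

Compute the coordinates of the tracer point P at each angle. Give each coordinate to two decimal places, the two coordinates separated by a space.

A=(0,0), D=(7.00,0)
θ=80°: B = A + 2.00·(cos80°, sin80°) = (0.3473, 1.9696)
θ=80°: |BD| = 6.9381
θ=80°: circle(B,5.00) ∩ circle(D,6.00): a=2.6764, h=4.2234
θ=80°:   candidates: C₊=(4.1125,5.2595) cross=29.303; C₋=(1.7146,-2.8398) cross=-29.303
θ=80°:   branch + wants cross > 0 → take C=(4.1125,5.2595) (cross=29.303)
θ=80°: ex = (C−B)/|BC| = (0.7530,0.6580); ey = (-0.6580,0.7530)
θ=80°: P = B + -2.72·ex + 3.30·ey = (-3.8723,2.6649)
θ=119°: B = A + 2.00·(cos119°, sin119°) = (-0.9696, 1.7492)
θ=119°: |BD| = 8.1593
θ=119°: circle(B,5.00) ∩ circle(D,6.00): a=3.4056, h=3.6609
θ=119°:   candidates: C₊=(3.1416,4.5949) cross=29.870; C₋=(1.5720,-2.5566) cross=-29.870
θ=119°:   branch + wants cross > 0 → take C=(3.1416,4.5949) (cross=29.870)
θ=119°: ex = (C−B)/|BC| = (0.8222,0.5691); ey = (-0.5691,0.8222)
θ=119°: P = B + -2.72·ex + 3.30·ey = (-5.0843,2.9146)
θ=164°: B = A + 2.00·(cos164°, sin164°) = (-1.9225, 0.5513)
θ=164°: |BD| = 8.9395
θ=164°: circle(B,5.00) ∩ circle(D,6.00): a=3.8545, h=3.1848
θ=164°:   candidates: C₊=(2.1211,3.4923) cross=28.470; C₋=(1.7283,-2.8651) cross=-28.470
θ=164°:   branch + wants cross > 0 → take C=(2.1211,3.4923) (cross=28.470)
θ=164°: ex = (C−B)/|BC| = (0.8087,0.5882); ey = (-0.5882,0.8087)
θ=164°: P = B + -2.72·ex + 3.30·ey = (-6.0633,1.6201)
θ=212°: B = A + 2.00·(cos212°, sin212°) = (-1.6961, -1.0598)
θ=212°: |BD| = 8.7604
θ=212°: circle(B,5.00) ∩ circle(D,6.00): a=3.7524, h=3.3045
θ=212°:   candidates: C₊=(1.6290,2.6743) cross=28.949; C₋=(2.4285,-3.8861) cross=-28.949
θ=212°:   branch + wants cross > 0 → take C=(1.6290,2.6743) (cross=28.949)
θ=212°: ex = (C−B)/|BC| = (0.6650,0.7468); ey = (-0.7468,0.6650)
θ=212°: P = B + -2.72·ex + 3.30·ey = (-5.9695,-0.8967)

θ=80°: -3.87 2.66
θ=119°: -5.08 2.91
θ=164°: -6.06 1.62
θ=212°: -5.97 -0.90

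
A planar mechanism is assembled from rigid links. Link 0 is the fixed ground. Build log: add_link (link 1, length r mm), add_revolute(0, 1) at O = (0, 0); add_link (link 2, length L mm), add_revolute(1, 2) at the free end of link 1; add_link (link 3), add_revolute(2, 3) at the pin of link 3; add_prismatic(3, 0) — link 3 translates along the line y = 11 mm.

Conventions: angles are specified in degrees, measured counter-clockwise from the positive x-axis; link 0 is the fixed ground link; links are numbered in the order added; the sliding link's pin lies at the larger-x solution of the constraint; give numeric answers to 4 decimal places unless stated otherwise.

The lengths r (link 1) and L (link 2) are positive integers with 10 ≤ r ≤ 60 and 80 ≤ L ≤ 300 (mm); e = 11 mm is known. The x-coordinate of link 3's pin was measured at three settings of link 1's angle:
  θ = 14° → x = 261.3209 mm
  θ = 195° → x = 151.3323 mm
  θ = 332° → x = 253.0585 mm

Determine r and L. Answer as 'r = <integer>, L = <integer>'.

constraint per measurement: (x − r cos θ)² + (r sin θ − e)² = L²
subtracting the θ₁ and θ₂ equations cancels the r² and L² terms:
r = (x₁² − x₂²) / (2[(x₁cos θ₁ + e sin θ₁) − (x₂cos θ₂ + e sin θ₂)]) = 56.0000 → r = 56
L² = (x₁ − r cos θ₁)² + (r sin θ₁ − e)² = 42849.0071 → L = 207.0000 → L = 207
check at θ₃=332°: x = 253.0585 (printed 253.0585) ✓

r = 56, L = 207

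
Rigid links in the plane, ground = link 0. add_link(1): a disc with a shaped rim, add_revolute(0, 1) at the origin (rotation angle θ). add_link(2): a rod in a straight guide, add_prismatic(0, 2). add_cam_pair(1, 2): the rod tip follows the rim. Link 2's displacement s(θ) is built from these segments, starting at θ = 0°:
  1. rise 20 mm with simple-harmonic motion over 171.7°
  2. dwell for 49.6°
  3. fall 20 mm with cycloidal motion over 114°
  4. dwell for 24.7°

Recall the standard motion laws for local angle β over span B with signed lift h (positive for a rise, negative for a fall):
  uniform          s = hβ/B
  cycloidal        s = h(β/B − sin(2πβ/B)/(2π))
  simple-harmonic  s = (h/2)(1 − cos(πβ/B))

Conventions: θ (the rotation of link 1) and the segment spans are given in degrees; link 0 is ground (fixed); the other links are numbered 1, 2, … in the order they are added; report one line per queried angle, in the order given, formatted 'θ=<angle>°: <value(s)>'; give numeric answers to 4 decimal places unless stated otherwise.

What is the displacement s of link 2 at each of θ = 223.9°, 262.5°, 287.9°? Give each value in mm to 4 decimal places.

segment 1 (0° to 171.7°, simple-harmonic, h = 20) is passed completely: s = 0.0000 + (20) = 20.0000
segment 2 (171.7° to 221.3°, dwell): s unchanged at 20.0000
θ = 223.9° falls in segment 3 (221.3° to 335.3°, cycloidal, h = -20): β = 223.9 − 221.3 = 2.6°, B = 114°; Δs = -20·(0.0228 − sin(2π·0.0228)/(2π)) = -0.0016; s = 20.0000 − 0.0016 = 19.9984
θ = 262.5° falls in segment 3 (221.3° to 335.3°, cycloidal, h = -20): β = 262.5 − 221.3 = 41.2°, B = 114°; Δs = -20·(0.3614 − sin(2π·0.3614)/(2π)) = -4.7934; s = 20.0000 − 4.7934 = 15.2066
θ = 287.9° falls in segment 3 (221.3° to 335.3°, cycloidal, h = -20): β = 287.9 − 221.3 = 66.6°, B = 114°; Δs = -20·(0.5842 − sin(2π·0.5842)/(2π)) = -13.2909; s = 20.0000 − 13.2909 = 6.7091

θ=223.9°: 19.9984
θ=262.5°: 15.2066
θ=287.9°: 6.7091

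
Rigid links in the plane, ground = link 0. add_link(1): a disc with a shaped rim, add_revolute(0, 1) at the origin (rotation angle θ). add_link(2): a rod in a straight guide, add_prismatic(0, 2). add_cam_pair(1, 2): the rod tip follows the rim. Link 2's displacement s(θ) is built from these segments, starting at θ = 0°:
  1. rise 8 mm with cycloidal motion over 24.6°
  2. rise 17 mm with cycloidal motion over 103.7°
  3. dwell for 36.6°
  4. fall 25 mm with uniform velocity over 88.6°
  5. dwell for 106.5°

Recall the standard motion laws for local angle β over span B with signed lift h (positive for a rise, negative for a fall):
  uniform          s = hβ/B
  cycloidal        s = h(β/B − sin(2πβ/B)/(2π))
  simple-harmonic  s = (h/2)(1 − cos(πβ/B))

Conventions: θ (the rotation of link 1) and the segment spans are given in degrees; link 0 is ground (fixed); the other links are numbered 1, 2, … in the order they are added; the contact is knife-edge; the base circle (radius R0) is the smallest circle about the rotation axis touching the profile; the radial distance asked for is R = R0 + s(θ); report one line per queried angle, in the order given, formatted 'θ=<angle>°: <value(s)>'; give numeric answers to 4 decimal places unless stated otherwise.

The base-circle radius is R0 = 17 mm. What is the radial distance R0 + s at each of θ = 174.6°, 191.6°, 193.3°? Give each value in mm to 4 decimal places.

segment 1 (0° to 24.6°, cycloidal, h = 8) is passed completely: s = 0.0000 + (8) = 8.0000
segment 2 (24.6° to 128.3°, cycloidal, h = 17) is passed completely: s = 8.0000 + (17) = 25.0000
segment 3 (128.3° to 164.9°, dwell): s unchanged at 25.0000
θ = 174.6° falls in segment 4 (164.9° to 253.5°, uniform, h = -25): β = 174.6 − 164.9 = 9.7°, B = 88.6°; Δs = -25·9.7/88.6 = -2.7370; s = 25.0000 − 2.7370 = 22.2630
θ = 191.6° falls in segment 4 (164.9° to 253.5°, uniform, h = -25): β = 191.6 − 164.9 = 26.7°, B = 88.6°; Δs = -25·26.7/88.6 = -7.5339; s = 25.0000 − 7.5339 = 17.4661
θ = 193.3° falls in segment 4 (164.9° to 253.5°, uniform, h = -25): β = 193.3 − 164.9 = 28.4°, B = 88.6°; Δs = -25·28.4/88.6 = -8.0135; s = 25.0000 − 8.0135 = 16.9865
θ=174.6°: R = R0 + s = 17 + 22.2630 = 39.2630
θ=191.6°: R = R0 + s = 17 + 17.4661 = 34.4661
θ=193.3°: R = R0 + s = 17 + 16.9865 = 33.9865

θ=174.6°: 39.2630
θ=191.6°: 34.4661
θ=193.3°: 33.9865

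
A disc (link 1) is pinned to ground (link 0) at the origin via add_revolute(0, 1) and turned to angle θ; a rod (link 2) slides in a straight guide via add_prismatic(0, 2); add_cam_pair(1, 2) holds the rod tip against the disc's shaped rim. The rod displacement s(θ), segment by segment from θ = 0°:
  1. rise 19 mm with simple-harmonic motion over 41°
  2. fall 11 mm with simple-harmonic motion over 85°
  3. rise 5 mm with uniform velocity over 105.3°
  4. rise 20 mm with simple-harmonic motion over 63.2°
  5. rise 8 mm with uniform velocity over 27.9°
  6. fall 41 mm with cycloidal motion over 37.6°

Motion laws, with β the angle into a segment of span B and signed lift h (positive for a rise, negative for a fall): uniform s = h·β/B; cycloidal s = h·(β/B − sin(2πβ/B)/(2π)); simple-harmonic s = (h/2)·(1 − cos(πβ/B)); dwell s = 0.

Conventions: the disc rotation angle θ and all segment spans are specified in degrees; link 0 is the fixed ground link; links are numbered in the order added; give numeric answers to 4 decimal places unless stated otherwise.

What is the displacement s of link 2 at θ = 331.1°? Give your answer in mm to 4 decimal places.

segment 1 (0° to 41°, simple-harmonic, h = 19) is passed completely: s = 0.0000 + (19) = 19.0000
segment 2 (41° to 126°, simple-harmonic, h = -11) is passed completely: s = 19.0000 + (-11) = 8.0000
segment 3 (126° to 231.3°, uniform, h = 5) is passed completely: s = 8.0000 + (5) = 13.0000
segment 4 (231.3° to 294.5°, simple-harmonic, h = 20) is passed completely: s = 13.0000 + (20) = 33.0000
segment 5 (294.5° to 322.4°, uniform, h = 8) is passed completely: s = 33.0000 + (8) = 41.0000
θ = 331.1° falls in segment 6 (322.4° to 360°, cycloidal, h = -41): β = 331.1 − 322.4 = 8.7°, B = 37.6°; Δs = -41·(0.2314 − sin(2π·0.2314)/(2π)) = -3.0059; s = 41.0000 − 3.0059 = 37.9941

37.9941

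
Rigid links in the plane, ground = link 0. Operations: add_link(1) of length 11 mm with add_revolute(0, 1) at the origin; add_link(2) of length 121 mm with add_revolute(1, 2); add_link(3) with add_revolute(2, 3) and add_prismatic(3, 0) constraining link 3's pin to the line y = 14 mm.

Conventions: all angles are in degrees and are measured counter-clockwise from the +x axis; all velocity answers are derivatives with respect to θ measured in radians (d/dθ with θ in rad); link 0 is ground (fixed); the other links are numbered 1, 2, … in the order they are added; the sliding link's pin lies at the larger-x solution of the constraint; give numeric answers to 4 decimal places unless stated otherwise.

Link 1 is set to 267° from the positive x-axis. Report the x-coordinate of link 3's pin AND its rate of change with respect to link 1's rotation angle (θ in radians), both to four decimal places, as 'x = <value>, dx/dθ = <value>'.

geometry: r = 11 mm, L = 121 mm, e = 14 mm
crank pin P = (r cos θ, r sin θ) = (-0.575696, -10.984925)
h = r sin θ − e = -10.984925 − 14 = -24.984925
x = r cos θ + √(L² − h²) = -0.575696 + 118.392371 = 117.816676
dx/dθ = −r sin θ − h·r cos θ/√(L² − h²) (θ in radians; h = -24.984925) = 10.863433

x = 117.8167, dx/dθ = 10.8634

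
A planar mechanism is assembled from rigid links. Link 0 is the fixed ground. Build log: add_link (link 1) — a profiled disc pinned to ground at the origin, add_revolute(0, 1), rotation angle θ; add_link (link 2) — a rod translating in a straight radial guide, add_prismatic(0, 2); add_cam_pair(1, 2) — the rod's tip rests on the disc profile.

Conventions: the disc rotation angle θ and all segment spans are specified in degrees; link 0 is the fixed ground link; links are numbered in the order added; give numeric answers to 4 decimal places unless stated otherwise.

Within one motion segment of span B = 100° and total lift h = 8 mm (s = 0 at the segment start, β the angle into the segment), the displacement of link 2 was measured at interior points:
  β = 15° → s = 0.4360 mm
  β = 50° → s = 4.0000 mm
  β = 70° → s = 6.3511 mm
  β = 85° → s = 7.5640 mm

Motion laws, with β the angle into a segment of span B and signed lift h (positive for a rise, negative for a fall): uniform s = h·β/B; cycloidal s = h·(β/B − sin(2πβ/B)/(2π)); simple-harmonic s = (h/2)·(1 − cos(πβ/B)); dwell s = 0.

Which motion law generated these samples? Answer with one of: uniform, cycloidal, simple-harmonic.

candidates at β/B = r: uniform s = h·r (linear in β); cycloidal s = h·(r − sin(2πr)/(2π)); simple-harmonic s = (h/2)(1 − cos(πr))
β=15°: printed 0.4360 | uniform 1.2000, cycloidal 0.1699, simple-harmonic 0.4360
β=50°: printed 4.0000 | uniform 4.0000, cycloidal 4.0000, simple-harmonic 4.0000
β=70°: printed 6.3511 | uniform 5.6000, cycloidal 6.8109, simple-harmonic 6.3511
β=85°: printed 7.5640 | uniform 6.8000, cycloidal 7.8301, simple-harmonic 7.5640
only one law matches every sample → simple-harmonic

simple-harmonic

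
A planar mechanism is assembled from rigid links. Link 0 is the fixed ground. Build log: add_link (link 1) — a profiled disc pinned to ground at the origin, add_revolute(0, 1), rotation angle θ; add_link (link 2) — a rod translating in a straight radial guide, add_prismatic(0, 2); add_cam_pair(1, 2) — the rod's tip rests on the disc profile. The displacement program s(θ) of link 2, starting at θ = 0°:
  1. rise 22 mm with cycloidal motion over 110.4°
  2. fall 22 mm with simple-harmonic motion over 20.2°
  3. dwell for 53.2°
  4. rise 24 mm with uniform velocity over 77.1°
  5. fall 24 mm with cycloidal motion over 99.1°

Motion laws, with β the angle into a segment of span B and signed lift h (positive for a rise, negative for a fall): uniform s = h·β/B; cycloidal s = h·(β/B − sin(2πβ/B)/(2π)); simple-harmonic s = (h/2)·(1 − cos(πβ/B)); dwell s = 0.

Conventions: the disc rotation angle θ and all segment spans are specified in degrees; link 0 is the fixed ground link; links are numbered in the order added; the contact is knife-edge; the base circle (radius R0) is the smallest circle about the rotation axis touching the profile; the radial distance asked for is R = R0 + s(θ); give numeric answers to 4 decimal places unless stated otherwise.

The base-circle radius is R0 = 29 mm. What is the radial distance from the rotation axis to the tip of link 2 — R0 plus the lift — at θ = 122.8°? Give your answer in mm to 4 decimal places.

seg 1 [0°–110.4°] cycloidal, h=22: full span → s += 22 → s = 22.0000
seg 2 [110.4°–130.6°] simple-harmonic, h=-22: θ=122.8° here. β=12.4, B=20.2. -22/2·(1 − cos(π·0.6139)) = -14.8514 → s = 7.1486
R = R0 + s = 29 + 7.1486 = 36.1486

36.1486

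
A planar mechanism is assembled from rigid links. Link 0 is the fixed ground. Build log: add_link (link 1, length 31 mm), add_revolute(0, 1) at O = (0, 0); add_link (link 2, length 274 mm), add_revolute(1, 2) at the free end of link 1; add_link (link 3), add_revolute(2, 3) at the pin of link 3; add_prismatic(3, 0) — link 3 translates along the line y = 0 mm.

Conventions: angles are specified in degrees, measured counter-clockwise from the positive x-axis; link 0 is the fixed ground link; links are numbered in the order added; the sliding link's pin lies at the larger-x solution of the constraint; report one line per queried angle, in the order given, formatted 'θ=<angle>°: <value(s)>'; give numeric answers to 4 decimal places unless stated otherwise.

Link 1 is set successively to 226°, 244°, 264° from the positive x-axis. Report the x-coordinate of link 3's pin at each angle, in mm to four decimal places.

geometry: r = 31 mm, L = 274 mm, e = 0 mm
θ=226°: crank pin P = (r cos θ, r sin θ) = (-21.534409, -22.299534)
θ=226°: h = r sin θ − e = -22.299534 − 0 = -22.299534
θ=226°: x = r cos θ + √(L² − h²) = -21.534409 + 273.091067 = 251.556657
θ=244°: crank pin P = (r cos θ, r sin θ) = (-13.589506, -27.862615)
θ=244°: h = r sin θ − e = -27.862615 − 0 = -27.862615
θ=244°: x = r cos θ + √(L² − h²) = -13.589506 + 272.579667 = 258.990161
θ=264°: crank pin P = (r cos θ, r sin θ) = (-3.240382, -30.830179)
θ=264°: h = r sin θ − e = -30.830179 − 0 = -30.830179
θ=264°: x = r cos θ + √(L² − h²) = -3.240382 + 272.259986 = 269.019604

θ=226°: 251.5567
θ=244°: 258.9902
θ=264°: 269.0196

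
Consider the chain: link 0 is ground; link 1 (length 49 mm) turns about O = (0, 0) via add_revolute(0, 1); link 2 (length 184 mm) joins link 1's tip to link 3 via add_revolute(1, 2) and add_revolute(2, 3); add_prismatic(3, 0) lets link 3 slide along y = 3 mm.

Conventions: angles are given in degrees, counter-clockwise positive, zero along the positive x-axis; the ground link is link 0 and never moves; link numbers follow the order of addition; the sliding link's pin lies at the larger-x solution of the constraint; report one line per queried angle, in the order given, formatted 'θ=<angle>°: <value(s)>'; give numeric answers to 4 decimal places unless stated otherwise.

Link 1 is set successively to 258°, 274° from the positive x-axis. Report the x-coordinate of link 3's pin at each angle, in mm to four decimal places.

geometry: r = 49 mm, L = 184 mm, e = 3 mm
θ=258°: crank pin P = (r cos θ, r sin θ) = (-10.187673, -47.929232)
θ=258°: h = r sin θ − e = -47.929232 − 3 = -50.929232
θ=258°: x = r cos θ + √(L² − h²) = -10.187673 + 176.811236 = 166.623563
θ=274°: crank pin P = (r cos θ, r sin θ) = (3.418067, -48.880638)
θ=274°: h = r sin θ − e = -48.880638 − 3 = -51.880638
θ=274°: x = r cos θ + √(L² − h²) = 3.418067 + 176.534414 = 179.952481

θ=258°: 166.6236
θ=274°: 179.9525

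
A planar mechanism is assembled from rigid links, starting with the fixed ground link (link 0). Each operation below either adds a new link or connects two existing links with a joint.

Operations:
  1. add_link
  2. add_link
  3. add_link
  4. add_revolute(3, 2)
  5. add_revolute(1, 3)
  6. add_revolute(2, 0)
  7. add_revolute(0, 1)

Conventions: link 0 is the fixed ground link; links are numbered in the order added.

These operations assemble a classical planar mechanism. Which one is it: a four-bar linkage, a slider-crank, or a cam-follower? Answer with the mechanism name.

links: 4 (incl. ground); joints: 4 revolute, 0 prismatic, 0 higher (cam) pair, forming one closed loop
4 links in a single 4R loop → four-bar linkage

four-bar linkage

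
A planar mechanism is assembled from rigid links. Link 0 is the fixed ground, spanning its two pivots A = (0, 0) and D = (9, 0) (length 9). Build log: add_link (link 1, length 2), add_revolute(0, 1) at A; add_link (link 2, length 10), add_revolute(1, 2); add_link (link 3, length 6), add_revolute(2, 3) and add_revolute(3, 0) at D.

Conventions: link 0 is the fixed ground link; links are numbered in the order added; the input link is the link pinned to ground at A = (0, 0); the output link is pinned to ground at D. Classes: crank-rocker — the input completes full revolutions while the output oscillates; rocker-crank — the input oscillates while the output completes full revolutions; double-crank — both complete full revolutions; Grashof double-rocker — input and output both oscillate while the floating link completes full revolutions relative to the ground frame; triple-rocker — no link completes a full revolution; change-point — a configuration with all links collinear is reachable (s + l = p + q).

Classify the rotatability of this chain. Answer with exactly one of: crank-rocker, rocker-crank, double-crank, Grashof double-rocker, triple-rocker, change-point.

lengths: ground=9, input=2, coupler=10, output=6
sorted: s=2 (shortest), l=10 (longest), p+q=15
s + l = 12 vs p + q = 15
s + l < p + q (Grashof) with shortest = input link → crank-rocker

crank-rocker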